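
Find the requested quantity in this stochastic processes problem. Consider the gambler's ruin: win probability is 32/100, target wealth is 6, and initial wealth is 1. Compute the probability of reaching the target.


Gambler's ruin formula:
r = q/p = 0.6800/0.3200 = 2.1250
P(win) = (1 - r^i)/(1 - r^N)
= (1 - 2.1250^1)/(1 - 2.1250^6)
= 0.0124

0.0124


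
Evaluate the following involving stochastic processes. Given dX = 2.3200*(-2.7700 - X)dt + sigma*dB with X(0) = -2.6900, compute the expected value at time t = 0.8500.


E[X(t)] = mu + (X(0) - mu)*exp(-theta*t)
= -2.7700 + (-2.6900 - -2.7700)*exp(-2.3200*0.8500)
= -2.7700 + 0.0800 * 0.1392
= -2.7589

-2.7589


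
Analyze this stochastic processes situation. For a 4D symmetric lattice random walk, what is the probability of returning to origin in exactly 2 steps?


P(return in 2 steps) = P(reverse first step) = 1/(2d)
= 1/8
= 0.1250

0.1250


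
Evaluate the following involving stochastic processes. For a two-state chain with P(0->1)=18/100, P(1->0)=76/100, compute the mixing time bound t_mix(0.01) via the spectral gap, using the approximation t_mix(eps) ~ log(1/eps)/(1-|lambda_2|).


lambda_2 = |1 - p01 - p10| = |1 - 0.1800 - 0.7600| = 0.0600
t_mix ~ log(1/eps)/(1 - |lambda_2|)
= log(100)/(1 - 0.0600) = 4.6052/0.9400
= 4.8991

4.8991


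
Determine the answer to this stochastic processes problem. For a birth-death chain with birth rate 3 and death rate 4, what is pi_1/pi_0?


For birth-death process, pi_n/pi_0 = (lambda/mu)^n
= (3/4)^1
= 0.7500

0.7500


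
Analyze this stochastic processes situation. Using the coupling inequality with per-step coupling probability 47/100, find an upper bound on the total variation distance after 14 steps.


TV distance bound <= (1-delta)^n
= (1 - 0.4700)^14
= 0.5300^14
= 1.3799e-04

1.3799e-04


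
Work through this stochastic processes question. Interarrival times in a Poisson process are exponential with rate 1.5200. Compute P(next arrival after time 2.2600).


P(X > t) = exp(-lambda * t)
= exp(-1.5200 * 2.2600)
= exp(-3.4352) = 0.0322

0.0322


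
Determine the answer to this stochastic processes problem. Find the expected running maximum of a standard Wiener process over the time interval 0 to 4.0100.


E(max B(s)) = sqrt(2t/pi)
= sqrt(2*4.0100/pi)
= sqrt(2.5528)
= 1.5978

1.5978


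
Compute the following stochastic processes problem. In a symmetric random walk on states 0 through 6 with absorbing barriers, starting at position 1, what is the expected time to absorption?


For symmetric RW on 0,...,N with absorbing barriers, E(i) = i*(N-i)
E(1) = 1 * 5 = 5

5


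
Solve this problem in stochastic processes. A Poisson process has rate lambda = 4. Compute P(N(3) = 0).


P(N(t)=k) = (lambda*t)^k * exp(-lambda*t) / k!
lambda*t = 12
= 12^0 * exp(-12) / 0!
= 1 * 6.1442e-06 / 1
= 6.1442e-06

6.1442e-06


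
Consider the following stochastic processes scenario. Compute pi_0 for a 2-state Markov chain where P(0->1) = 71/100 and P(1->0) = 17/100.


Stationary distribution: pi_0 = p10/(p01+p10), pi_1 = p01/(p01+p10)
p01 = 0.7100, p10 = 0.1700
pi_0 = 0.1932

0.1932


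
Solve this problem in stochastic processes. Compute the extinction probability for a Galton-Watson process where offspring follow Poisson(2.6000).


Since mu = 2.6000 > 1, extinction prob q < 1.
Solve s = exp(mu*(s-1)) iteratively.
q = 0.0951

0.0951


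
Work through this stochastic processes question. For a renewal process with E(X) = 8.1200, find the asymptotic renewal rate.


Long-run renewal rate = 1/E(X)
= 1/8.1200
= 0.1232

0.1232


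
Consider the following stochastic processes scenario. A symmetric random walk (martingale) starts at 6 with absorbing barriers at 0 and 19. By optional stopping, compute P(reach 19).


By optional stopping theorem: E(M at tau) = M(0) = 6
P(hit 19)*19 + P(hit 0)*0 = 6
P(hit 19) = (6 - 0)/(19 - 0) = 6/19 = 0.3158

0.3158


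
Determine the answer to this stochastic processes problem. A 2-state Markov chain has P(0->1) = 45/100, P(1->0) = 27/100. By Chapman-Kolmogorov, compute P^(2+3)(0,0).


P^5 = P^2 * P^3
Computing via matrix multiplication of the transition matrix.
Entry (0,0) of P^5 = 0.3761

0.3761


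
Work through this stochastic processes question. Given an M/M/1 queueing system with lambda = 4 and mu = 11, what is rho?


rho = lambda/mu
= 4/11
= 0.3636

0.3636


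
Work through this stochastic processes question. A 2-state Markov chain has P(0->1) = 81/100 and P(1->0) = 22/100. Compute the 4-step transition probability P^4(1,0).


Computing P^4 by matrix multiplication.
P = [[0.1900, 0.8100], [0.2200, 0.7800]]
After raising P to the power 4:
P^4(1,0) = 0.2136

0.2136


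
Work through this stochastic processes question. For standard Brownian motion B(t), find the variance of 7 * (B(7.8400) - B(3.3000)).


Var(alpha*(B(t)-B(s))) = alpha^2 * (t-s)
= 7^2 * (7.8400 - 3.3000)
= 49 * 4.5400
= 222.4600

222.4600


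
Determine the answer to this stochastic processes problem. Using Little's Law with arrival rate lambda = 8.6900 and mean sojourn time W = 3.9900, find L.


Little's Law: L = lambda * W
= 8.6900 * 3.9900
= 34.6731

34.6731


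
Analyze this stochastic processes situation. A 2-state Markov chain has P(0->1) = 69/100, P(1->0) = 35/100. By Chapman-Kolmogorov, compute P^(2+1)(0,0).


P^3 = P^2 * P^1
Computing via matrix multiplication of the transition matrix.
Entry (0,0) of P^3 = 0.3365

0.3365


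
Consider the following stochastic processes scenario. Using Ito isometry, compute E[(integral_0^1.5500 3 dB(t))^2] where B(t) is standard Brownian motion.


By Ito isometry: E[(int f dB)^2] = int f^2 dt
= 3^2 * 1.5500
= 9 * 1.5500 = 13.9500

13.9500


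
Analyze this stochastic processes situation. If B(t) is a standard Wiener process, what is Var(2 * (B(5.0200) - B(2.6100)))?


Var(alpha*(B(t)-B(s))) = alpha^2 * (t-s)
= 2^2 * (5.0200 - 2.6100)
= 4 * 2.4100
= 9.6400

9.6400


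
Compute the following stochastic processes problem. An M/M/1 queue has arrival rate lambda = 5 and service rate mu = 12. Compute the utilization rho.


rho = lambda/mu
= 5/12
= 0.4167

0.4167


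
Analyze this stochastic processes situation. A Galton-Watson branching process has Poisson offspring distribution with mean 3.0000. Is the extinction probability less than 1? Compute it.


Since mu = 3.0000 > 1, extinction prob q < 1.
Solve s = exp(mu*(s-1)) iteratively.
q = 0.0595

0.0595


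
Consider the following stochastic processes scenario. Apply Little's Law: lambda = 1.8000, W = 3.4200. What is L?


Little's Law: L = lambda * W
= 1.8000 * 3.4200
= 6.1560

6.1560


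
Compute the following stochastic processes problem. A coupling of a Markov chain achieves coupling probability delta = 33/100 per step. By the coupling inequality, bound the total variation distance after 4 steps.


TV distance bound <= (1-delta)^n
= (1 - 0.3300)^4
= 0.6700^4
= 0.2015

0.2015


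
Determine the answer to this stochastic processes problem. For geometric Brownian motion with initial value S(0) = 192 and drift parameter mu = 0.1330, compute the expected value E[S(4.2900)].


E[S(t)] = S(0) * exp(mu * t)
= 192 * exp(0.1330 * 4.2900)
= 192 * 1.7693
= 339.7008

339.7008


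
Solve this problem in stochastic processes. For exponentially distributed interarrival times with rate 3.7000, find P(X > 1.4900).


P(X > t) = exp(-lambda * t)
= exp(-3.7000 * 1.4900)
= exp(-5.5130) = 0.0040

0.0040


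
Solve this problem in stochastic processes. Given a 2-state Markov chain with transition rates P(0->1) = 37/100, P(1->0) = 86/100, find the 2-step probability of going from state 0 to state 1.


Computing P^2 by matrix multiplication.
P = [[0.6300, 0.3700], [0.8600, 0.1400]]
After raising P to the power 2:
P^2(0,1) = 0.2849

0.2849


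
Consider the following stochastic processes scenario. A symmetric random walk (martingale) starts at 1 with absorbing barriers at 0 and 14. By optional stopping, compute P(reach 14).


By optional stopping theorem: E(M at tau) = M(0) = 1
P(hit 14)*14 + P(hit 0)*0 = 1
P(hit 14) = (1 - 0)/(14 - 0) = 1/14 = 0.0714

0.0714


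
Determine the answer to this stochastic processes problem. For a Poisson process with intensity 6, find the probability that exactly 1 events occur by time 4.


P(N(t)=k) = (lambda*t)^k * exp(-lambda*t) / k!
lambda*t = 24
= 24^1 * exp(-24) / 1!
= 24 * 3.7751e-11 / 1
= 9.0603e-10

9.0603e-10


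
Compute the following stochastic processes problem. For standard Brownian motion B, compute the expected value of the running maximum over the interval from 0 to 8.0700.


E(max B(s)) = sqrt(2t/pi)
= sqrt(2*8.0700/pi)
= sqrt(5.1375)
= 2.2666

2.2666


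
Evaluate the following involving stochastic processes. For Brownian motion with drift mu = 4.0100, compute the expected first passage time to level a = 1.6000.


Expected first passage time = a/mu
= 1.6000/4.0100
= 0.3990

0.3990


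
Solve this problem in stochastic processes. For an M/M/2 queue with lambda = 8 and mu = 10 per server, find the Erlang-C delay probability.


a = lambda/mu = 0.8000
rho = a/c = 0.4000
Erlang-C formula applied:
C(c,a) = 0.2286

0.2286


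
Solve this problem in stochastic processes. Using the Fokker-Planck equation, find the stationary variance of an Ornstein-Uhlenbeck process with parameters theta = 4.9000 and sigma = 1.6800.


Stationary variance = sigma^2 / (2*theta)
= 1.6800^2 / (2*4.9000)
= 2.8224 / 9.8000
= 0.2880

0.2880


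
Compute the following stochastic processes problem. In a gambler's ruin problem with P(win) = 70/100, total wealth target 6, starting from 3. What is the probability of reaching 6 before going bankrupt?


Gambler's ruin formula:
r = q/p = 0.3000/0.7000 = 0.4286
P(win) = (1 - r^i)/(1 - r^N)
= (1 - 0.4286^3)/(1 - 0.4286^6)
= 0.9270

0.9270


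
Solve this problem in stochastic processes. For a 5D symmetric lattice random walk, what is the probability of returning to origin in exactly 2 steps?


P(return in 2 steps) = P(reverse first step) = 1/(2d)
= 1/10
= 0.1000

0.1000


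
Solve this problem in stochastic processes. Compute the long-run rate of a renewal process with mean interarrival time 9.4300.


Long-run renewal rate = 1/E(X)
= 1/9.4300
= 0.1060

0.1060


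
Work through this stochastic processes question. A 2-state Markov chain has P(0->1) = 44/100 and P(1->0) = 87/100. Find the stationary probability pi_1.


Stationary distribution: pi_0 = p10/(p01+p10), pi_1 = p01/(p01+p10)
p01 = 0.4400, p10 = 0.8700
pi_1 = 0.3359

0.3359


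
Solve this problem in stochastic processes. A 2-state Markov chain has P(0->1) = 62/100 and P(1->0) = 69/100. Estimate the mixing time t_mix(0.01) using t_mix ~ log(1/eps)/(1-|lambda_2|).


lambda_2 = |1 - p01 - p10| = |1 - 0.6200 - 0.6900| = 0.3100
t_mix ~ log(1/eps)/(1 - |lambda_2|)
= log(100)/(1 - 0.3100) = 4.6052/0.6900
= 6.6742

6.6742


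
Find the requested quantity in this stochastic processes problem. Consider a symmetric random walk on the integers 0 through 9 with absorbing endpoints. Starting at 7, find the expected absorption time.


For symmetric RW on 0,...,N with absorbing barriers, E(i) = i*(N-i)
E(7) = 7 * 2 = 14

14


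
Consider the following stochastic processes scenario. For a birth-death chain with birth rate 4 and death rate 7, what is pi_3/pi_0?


For birth-death process, pi_n/pi_0 = (lambda/mu)^n
= (4/7)^3
= 0.1866

0.1866


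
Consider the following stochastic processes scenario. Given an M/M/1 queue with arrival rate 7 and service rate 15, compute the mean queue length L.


rho = 7/15 = 0.4667
L = rho/(1-rho)
= 0.4667/0.5333
= 0.8750

0.8750


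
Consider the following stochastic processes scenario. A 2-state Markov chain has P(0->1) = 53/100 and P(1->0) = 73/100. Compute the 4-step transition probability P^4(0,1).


Computing P^4 by matrix multiplication.
P = [[0.4700, 0.5300], [0.7300, 0.2700]]
After raising P to the power 4:
P^4(0,1) = 0.4187

0.4187


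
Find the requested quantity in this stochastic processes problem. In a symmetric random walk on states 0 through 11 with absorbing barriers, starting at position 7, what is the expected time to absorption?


For symmetric RW on 0,...,N with absorbing barriers, E(i) = i*(N-i)
E(7) = 7 * 4 = 28

28


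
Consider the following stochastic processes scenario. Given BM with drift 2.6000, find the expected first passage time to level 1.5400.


Expected first passage time = a/mu
= 1.5400/2.6000
= 0.5923

0.5923


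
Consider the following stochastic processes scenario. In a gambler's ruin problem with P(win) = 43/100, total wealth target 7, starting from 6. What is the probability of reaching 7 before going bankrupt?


Gambler's ruin formula:
r = q/p = 0.5700/0.4300 = 1.3256
P(win) = (1 - r^i)/(1 - r^N)
= (1 - 1.3256^6)/(1 - 1.3256^7)
= 0.7147

0.7147


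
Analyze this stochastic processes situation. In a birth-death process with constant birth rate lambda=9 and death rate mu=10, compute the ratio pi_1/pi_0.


For birth-death process, pi_n/pi_0 = (lambda/mu)^n
= (9/10)^1
= 0.9000

0.9000


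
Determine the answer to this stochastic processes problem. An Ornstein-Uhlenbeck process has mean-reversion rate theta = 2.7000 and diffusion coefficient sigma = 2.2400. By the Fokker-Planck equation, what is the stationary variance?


Stationary variance = sigma^2 / (2*theta)
= 2.2400^2 / (2*2.7000)
= 5.0176 / 5.4000
= 0.9292

0.9292


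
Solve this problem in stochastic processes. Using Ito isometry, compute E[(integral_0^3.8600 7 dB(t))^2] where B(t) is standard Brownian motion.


By Ito isometry: E[(int f dB)^2] = int f^2 dt
= 7^2 * 3.8600
= 49 * 3.8600 = 189.1400

189.1400


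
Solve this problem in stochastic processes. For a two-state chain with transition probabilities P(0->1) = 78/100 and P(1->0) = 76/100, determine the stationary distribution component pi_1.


Stationary distribution: pi_0 = p10/(p01+p10), pi_1 = p01/(p01+p10)
p01 = 0.7800, p10 = 0.7600
pi_1 = 0.5065

0.5065


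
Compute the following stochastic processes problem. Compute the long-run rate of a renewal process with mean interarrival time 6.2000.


Long-run renewal rate = 1/E(X)
= 1/6.2000
= 0.1613

0.1613


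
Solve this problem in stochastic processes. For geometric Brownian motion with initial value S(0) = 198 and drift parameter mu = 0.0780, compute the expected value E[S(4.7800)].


E[S(t)] = S(0) * exp(mu * t)
= 198 * exp(0.0780 * 4.7800)
= 198 * 1.4519
= 287.4667

287.4667


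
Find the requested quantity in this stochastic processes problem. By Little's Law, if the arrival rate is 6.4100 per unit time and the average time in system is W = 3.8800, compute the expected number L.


Little's Law: L = lambda * W
= 6.4100 * 3.8800
= 24.8708

24.8708


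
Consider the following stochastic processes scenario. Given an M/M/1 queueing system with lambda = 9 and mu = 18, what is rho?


rho = lambda/mu
= 9/18
= 0.5000

0.5000


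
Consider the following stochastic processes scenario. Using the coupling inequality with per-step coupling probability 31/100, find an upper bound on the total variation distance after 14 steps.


TV distance bound <= (1-delta)^n
= (1 - 0.3100)^14
= 0.6900^14
= 0.0055

0.0055


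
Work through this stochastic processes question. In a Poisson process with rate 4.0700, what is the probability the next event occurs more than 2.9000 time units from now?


P(X > t) = exp(-lambda * t)
= exp(-4.0700 * 2.9000)
= exp(-11.8030) = 7.4821e-06

7.4821e-06


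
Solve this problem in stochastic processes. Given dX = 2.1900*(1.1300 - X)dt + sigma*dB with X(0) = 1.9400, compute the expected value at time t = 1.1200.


E[X(t)] = mu + (X(0) - mu)*exp(-theta*t)
= 1.1300 + (1.9400 - 1.1300)*exp(-2.1900*1.1200)
= 1.1300 + 0.8100 * 0.0861
= 1.1997

1.1997


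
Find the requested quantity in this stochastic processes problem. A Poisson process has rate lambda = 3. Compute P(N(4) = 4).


P(N(t)=k) = (lambda*t)^k * exp(-lambda*t) / k!
lambda*t = 12
= 12^4 * exp(-12) / 4!
= 20736 * 6.1442e-06 / 24
= 0.0053

0.0053


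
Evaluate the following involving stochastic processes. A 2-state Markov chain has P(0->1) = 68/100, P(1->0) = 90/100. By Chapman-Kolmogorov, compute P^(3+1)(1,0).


P^4 = P^3 * P^1
Computing via matrix multiplication of the transition matrix.
Entry (1,0) of P^4 = 0.5052

0.5052


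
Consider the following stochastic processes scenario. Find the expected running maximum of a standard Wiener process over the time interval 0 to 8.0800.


E(max B(s)) = sqrt(2t/pi)
= sqrt(2*8.0800/pi)
= sqrt(5.1439)
= 2.2680

2.2680


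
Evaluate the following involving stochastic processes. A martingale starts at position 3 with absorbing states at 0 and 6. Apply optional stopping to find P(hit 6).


By optional stopping theorem: E(M at tau) = M(0) = 3
P(hit 6)*6 + P(hit 0)*0 = 3
P(hit 6) = (3 - 0)/(6 - 0) = 1/2 = 0.5000

0.5000


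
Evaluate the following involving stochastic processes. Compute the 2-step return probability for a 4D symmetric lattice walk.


P(return in 2 steps) = P(reverse first step) = 1/(2d)
= 1/8
= 0.1250

0.1250


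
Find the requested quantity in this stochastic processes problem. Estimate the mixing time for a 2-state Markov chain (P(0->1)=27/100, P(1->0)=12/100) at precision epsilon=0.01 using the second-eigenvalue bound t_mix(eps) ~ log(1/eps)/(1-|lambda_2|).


lambda_2 = |1 - p01 - p10| = |1 - 0.2700 - 0.1200| = 0.6100
t_mix ~ log(1/eps)/(1 - |lambda_2|)
= log(100)/(1 - 0.6100) = 4.6052/0.3900
= 11.8081

11.8081


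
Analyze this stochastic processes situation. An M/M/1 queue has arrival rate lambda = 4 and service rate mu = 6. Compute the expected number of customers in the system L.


rho = 4/6 = 0.6667
L = rho/(1-rho)
= 0.6667/0.3333
= 2.0000

2.0000


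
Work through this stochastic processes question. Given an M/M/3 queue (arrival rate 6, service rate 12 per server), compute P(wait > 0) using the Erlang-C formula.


a = lambda/mu = 0.5000
rho = a/c = 0.1667
Erlang-C formula applied:
C(c,a) = 0.0152

0.0152


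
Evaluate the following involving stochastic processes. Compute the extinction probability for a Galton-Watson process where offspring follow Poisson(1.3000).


Since mu = 1.3000 > 1, extinction prob q < 1.
Solve s = exp(mu*(s-1)) iteratively.
q = 0.5770

0.5770


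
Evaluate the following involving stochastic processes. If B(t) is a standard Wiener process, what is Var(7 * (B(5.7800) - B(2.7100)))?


Var(alpha*(B(t)-B(s))) = alpha^2 * (t-s)
= 7^2 * (5.7800 - 2.7100)
= 49 * 3.0700
= 150.4300

150.4300


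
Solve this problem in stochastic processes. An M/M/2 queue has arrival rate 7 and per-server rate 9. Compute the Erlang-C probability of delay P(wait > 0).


a = lambda/mu = 0.7778
rho = a/c = 0.3889
Erlang-C formula applied:
C(c,a) = 0.2178

0.2178


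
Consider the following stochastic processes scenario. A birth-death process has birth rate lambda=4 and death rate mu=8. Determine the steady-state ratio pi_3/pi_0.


For birth-death process, pi_n/pi_0 = (lambda/mu)^n
= (4/8)^3
= 0.1250

0.1250


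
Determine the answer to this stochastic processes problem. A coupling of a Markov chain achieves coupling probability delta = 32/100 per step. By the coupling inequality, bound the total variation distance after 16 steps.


TV distance bound <= (1-delta)^n
= (1 - 0.3200)^16
= 0.6800^16
= 0.0021

0.0021


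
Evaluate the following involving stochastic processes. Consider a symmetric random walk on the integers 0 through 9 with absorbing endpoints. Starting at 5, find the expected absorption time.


For symmetric RW on 0,...,N with absorbing barriers, E(i) = i*(N-i)
E(5) = 5 * 4 = 20

20


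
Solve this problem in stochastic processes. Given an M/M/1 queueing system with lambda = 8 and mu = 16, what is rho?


rho = lambda/mu
= 8/16
= 0.5000

0.5000


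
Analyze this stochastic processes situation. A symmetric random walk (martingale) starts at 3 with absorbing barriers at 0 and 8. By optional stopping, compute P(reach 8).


By optional stopping theorem: E(M at tau) = M(0) = 3
P(hit 8)*8 + P(hit 0)*0 = 3
P(hit 8) = (3 - 0)/(8 - 0) = 3/8 = 0.3750

0.3750


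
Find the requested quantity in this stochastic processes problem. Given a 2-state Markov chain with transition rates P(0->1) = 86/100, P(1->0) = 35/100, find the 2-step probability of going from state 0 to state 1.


Computing P^2 by matrix multiplication.
P = [[0.1400, 0.8600], [0.3500, 0.6500]]
After raising P to the power 2:
P^2(0,1) = 0.6794

0.6794


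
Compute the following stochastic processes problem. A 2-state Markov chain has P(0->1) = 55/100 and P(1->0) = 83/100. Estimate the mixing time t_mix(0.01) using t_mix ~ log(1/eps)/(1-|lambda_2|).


lambda_2 = |1 - p01 - p10| = |1 - 0.5500 - 0.8300| = 0.3800
t_mix ~ log(1/eps)/(1 - |lambda_2|)
= log(100)/(1 - 0.3800) = 4.6052/0.6200
= 7.4277

7.4277


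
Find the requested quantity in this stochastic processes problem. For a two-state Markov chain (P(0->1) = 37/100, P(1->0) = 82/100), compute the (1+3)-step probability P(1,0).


P^4 = P^1 * P^3
Computing via matrix multiplication of the transition matrix.
Entry (1,0) of P^4 = 0.6882

0.6882


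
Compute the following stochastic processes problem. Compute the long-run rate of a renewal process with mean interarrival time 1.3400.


Long-run renewal rate = 1/E(X)
= 1/1.3400
= 0.7463

0.7463


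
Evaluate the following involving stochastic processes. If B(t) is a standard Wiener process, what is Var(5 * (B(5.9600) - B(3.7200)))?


Var(alpha*(B(t)-B(s))) = alpha^2 * (t-s)
= 5^2 * (5.9600 - 3.7200)
= 25 * 2.2400
= 56.0000

56.0000


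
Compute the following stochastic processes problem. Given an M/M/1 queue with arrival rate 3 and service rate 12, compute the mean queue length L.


rho = 3/12 = 0.2500
L = rho/(1-rho)
= 0.2500/0.7500
= 0.3333

0.3333


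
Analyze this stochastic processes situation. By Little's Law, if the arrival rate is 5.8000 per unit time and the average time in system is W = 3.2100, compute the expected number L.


Little's Law: L = lambda * W
= 5.8000 * 3.2100
= 18.6180

18.6180


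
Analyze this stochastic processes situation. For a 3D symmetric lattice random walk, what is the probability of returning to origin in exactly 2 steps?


P(return in 2 steps) = P(reverse first step) = 1/(2d)
= 1/6
= 0.1667

0.1667


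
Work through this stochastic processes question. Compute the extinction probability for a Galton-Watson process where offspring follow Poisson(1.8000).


Since mu = 1.8000 > 1, extinction prob q < 1.
Solve s = exp(mu*(s-1)) iteratively.
q = 0.2676

0.2676


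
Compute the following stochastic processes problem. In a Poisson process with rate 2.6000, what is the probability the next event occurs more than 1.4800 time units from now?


P(X > t) = exp(-lambda * t)
= exp(-2.6000 * 1.4800)
= exp(-3.8480) = 0.0213

0.0213


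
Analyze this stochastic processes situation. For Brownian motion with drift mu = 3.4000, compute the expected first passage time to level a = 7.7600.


Expected first passage time = a/mu
= 7.7600/3.4000
= 2.2824

2.2824


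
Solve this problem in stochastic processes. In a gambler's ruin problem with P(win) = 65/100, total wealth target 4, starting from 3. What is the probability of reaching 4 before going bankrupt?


Gambler's ruin formula:
r = q/p = 0.3500/0.6500 = 0.5385
P(win) = (1 - r^i)/(1 - r^N)
= (1 - 0.5385^3)/(1 - 0.5385^4)
= 0.9213

0.9213


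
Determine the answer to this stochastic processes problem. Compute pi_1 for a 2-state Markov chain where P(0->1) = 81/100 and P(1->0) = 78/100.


Stationary distribution: pi_0 = p10/(p01+p10), pi_1 = p01/(p01+p10)
p01 = 0.8100, p10 = 0.7800
pi_1 = 0.5094

0.5094


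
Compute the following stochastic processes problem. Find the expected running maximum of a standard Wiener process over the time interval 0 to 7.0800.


E(max B(s)) = sqrt(2t/pi)
= sqrt(2*7.0800/pi)
= sqrt(4.5073)
= 2.1230

2.1230


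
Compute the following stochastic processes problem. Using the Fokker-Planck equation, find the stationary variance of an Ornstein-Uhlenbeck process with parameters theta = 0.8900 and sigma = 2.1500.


Stationary variance = sigma^2 / (2*theta)
= 2.1500^2 / (2*0.8900)
= 4.6225 / 1.7800
= 2.5969

2.5969


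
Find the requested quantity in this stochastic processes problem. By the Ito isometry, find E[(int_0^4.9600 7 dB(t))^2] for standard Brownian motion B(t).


By Ito isometry: E[(int f dB)^2] = int f^2 dt
= 7^2 * 4.9600
= 49 * 4.9600 = 243.0400

243.0400


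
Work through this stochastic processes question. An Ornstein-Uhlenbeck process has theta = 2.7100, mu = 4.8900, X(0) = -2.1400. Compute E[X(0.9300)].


E[X(t)] = mu + (X(0) - mu)*exp(-theta*t)
= 4.8900 + (-2.1400 - 4.8900)*exp(-2.7100*0.9300)
= 4.8900 + -7.0300 * 0.0804
= 4.3245

4.3245


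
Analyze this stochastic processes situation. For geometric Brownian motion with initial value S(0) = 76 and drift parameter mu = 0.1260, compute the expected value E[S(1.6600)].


E[S(t)] = S(0) * exp(mu * t)
= 76 * exp(0.1260 * 1.6600)
= 76 * 1.2326
= 93.6808

93.6808


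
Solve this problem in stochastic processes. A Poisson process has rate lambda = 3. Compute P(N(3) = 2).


P(N(t)=k) = (lambda*t)^k * exp(-lambda*t) / k!
lambda*t = 9
= 9^2 * exp(-9) / 2!
= 81 * 1.2341e-04 / 2
= 0.0050

0.0050


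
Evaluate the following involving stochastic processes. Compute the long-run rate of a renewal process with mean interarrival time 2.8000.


Long-run renewal rate = 1/E(X)
= 1/2.8000
= 0.3571

0.3571


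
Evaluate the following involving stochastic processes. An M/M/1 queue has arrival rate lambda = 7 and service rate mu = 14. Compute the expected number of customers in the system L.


rho = 7/14 = 0.5000
L = rho/(1-rho)
= 0.5000/0.5000
= 1.0000

1.0000


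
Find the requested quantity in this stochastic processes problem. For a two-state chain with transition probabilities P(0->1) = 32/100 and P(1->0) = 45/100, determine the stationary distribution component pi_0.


Stationary distribution: pi_0 = p10/(p01+p10), pi_1 = p01/(p01+p10)
p01 = 0.3200, p10 = 0.4500
pi_0 = 0.5844

0.5844


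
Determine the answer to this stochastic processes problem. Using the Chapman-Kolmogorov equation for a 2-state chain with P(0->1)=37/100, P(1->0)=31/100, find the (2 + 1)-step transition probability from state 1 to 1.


P^3 = P^2 * P^1
Computing via matrix multiplication of the transition matrix.
Entry (1,1) of P^3 = 0.5591

0.5591


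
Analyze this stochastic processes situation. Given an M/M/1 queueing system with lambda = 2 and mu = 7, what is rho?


rho = lambda/mu
= 2/7
= 0.2857

0.2857


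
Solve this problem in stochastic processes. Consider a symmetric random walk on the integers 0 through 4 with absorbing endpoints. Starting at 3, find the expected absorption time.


For symmetric RW on 0,...,N with absorbing barriers, E(i) = i*(N-i)
E(3) = 3 * 1 = 3

3


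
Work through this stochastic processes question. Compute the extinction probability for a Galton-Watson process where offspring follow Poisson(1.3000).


Since mu = 1.3000 > 1, extinction prob q < 1.
Solve s = exp(mu*(s-1)) iteratively.
q = 0.5770

0.5770


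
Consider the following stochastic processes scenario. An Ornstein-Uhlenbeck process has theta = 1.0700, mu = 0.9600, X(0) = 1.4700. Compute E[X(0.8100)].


E[X(t)] = mu + (X(0) - mu)*exp(-theta*t)
= 0.9600 + (1.4700 - 0.9600)*exp(-1.0700*0.8100)
= 0.9600 + 0.5100 * 0.4203
= 1.1744

1.1744


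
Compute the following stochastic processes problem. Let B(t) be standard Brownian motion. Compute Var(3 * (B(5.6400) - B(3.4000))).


Var(alpha*(B(t)-B(s))) = alpha^2 * (t-s)
= 3^2 * (5.6400 - 3.4000)
= 9 * 2.2400
= 20.1600

20.1600


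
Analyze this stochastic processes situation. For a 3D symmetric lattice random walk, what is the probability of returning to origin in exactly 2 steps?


P(return in 2 steps) = P(reverse first step) = 1/(2d)
= 1/6
= 0.1667

0.1667


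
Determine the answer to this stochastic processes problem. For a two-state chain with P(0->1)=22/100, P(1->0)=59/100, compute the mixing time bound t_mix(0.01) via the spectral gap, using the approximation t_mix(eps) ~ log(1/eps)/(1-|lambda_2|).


lambda_2 = |1 - p01 - p10| = |1 - 0.2200 - 0.5900| = 0.1900
t_mix ~ log(1/eps)/(1 - |lambda_2|)
= log(100)/(1 - 0.1900) = 4.6052/0.8100
= 5.6854

5.6854


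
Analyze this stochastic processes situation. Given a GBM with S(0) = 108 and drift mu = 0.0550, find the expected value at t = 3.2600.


E[S(t)] = S(0) * exp(mu * t)
= 108 * exp(0.0550 * 3.2600)
= 108 * 1.1964
= 129.2090

129.2090


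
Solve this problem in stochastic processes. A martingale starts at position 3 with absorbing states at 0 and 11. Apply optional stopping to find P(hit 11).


By optional stopping theorem: E(M at tau) = M(0) = 3
P(hit 11)*11 + P(hit 0)*0 = 3
P(hit 11) = (3 - 0)/(11 - 0) = 3/11 = 0.2727

0.2727


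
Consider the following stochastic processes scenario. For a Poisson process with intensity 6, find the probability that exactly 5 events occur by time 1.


P(N(t)=k) = (lambda*t)^k * exp(-lambda*t) / k!
lambda*t = 6
= 6^5 * exp(-6) / 5!
= 7776 * 0.0025 / 120
= 0.1606

0.1606


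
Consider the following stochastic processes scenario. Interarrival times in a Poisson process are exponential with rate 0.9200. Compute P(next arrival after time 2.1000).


P(X > t) = exp(-lambda * t)
= exp(-0.9200 * 2.1000)
= exp(-1.9320) = 0.1449

0.1449


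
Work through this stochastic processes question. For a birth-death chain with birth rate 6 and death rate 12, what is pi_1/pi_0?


For birth-death process, pi_n/pi_0 = (lambda/mu)^n
= (6/12)^1
= 0.5000

0.5000


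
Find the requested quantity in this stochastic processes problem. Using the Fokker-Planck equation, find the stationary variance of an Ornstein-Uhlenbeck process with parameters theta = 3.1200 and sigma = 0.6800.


Stationary variance = sigma^2 / (2*theta)
= 0.6800^2 / (2*3.1200)
= 0.4624 / 6.2400
= 0.0741

0.0741


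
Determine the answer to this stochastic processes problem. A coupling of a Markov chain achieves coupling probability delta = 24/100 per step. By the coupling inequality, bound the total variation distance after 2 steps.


TV distance bound <= (1-delta)^n
= (1 - 0.2400)^2
= 0.7600^2
= 0.5776

0.5776


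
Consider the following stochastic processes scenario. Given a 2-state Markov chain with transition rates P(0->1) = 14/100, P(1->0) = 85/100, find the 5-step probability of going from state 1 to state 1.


Computing P^5 by matrix multiplication.
P = [[0.8600, 0.1400], [0.8500, 0.1500]]
After raising P to the power 5:
P^5(1,1) = 0.1414

0.1414


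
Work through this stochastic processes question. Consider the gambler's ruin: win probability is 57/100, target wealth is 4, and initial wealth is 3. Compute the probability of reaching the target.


Gambler's ruin formula:
r = q/p = 0.4300/0.5700 = 0.7544
P(win) = (1 - r^i)/(1 - r^N)
= (1 - 0.7544^3)/(1 - 0.7544^4)
= 0.8440

0.8440


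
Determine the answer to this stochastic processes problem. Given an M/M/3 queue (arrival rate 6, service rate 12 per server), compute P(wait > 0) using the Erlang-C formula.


a = lambda/mu = 0.5000
rho = a/c = 0.1667
Erlang-C formula applied:
C(c,a) = 0.0152

0.0152


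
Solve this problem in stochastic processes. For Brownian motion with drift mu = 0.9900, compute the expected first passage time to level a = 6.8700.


Expected first passage time = a/mu
= 6.8700/0.9900
= 6.9394

6.9394


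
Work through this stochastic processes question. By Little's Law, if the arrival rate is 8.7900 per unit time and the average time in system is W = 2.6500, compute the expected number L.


Little's Law: L = lambda * W
= 8.7900 * 2.6500
= 23.2935

23.2935


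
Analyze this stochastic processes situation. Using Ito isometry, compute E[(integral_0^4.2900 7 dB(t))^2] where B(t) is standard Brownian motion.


By Ito isometry: E[(int f dB)^2] = int f^2 dt
= 7^2 * 4.2900
= 49 * 4.2900 = 210.2100

210.2100


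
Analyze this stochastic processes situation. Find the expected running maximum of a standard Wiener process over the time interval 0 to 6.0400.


E(max B(s)) = sqrt(2t/pi)
= sqrt(2*6.0400/pi)
= sqrt(3.8452)
= 1.9609

1.9609


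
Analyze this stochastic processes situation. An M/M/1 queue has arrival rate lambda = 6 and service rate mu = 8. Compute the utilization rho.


rho = lambda/mu
= 6/8
= 0.7500

0.7500


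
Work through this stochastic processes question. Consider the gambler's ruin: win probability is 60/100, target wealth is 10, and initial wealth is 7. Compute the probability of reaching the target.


Gambler's ruin formula:
r = q/p = 0.4000/0.6000 = 0.6667
P(win) = (1 - r^i)/(1 - r^N)
= (1 - 0.6667^7)/(1 - 0.6667^10)
= 0.9581

0.9581


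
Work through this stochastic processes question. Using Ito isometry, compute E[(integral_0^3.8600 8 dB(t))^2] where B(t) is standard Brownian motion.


By Ito isometry: E[(int f dB)^2] = int f^2 dt
= 8^2 * 3.8600
= 64 * 3.8600 = 247.0400

247.0400


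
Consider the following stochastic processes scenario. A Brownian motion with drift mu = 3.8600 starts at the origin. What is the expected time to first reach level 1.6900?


Expected first passage time = a/mu
= 1.6900/3.8600
= 0.4378

0.4378


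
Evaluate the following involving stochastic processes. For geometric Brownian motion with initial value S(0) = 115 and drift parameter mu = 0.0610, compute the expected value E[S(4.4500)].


E[S(t)] = S(0) * exp(mu * t)
= 115 * exp(0.0610 * 4.4500)
= 115 * 1.3119
= 150.8645

150.8645


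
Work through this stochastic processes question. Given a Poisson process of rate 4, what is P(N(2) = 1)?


P(N(t)=k) = (lambda*t)^k * exp(-lambda*t) / k!
lambda*t = 8
= 8^1 * exp(-8) / 1!
= 8 * 3.3546e-04 / 1
= 0.0027

0.0027


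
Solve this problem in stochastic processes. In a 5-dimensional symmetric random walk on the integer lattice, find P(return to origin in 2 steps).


P(return in 2 steps) = P(reverse first step) = 1/(2d)
= 1/10
= 0.1000

0.1000


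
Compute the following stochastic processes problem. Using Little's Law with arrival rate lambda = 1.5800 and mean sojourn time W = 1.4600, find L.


Little's Law: L = lambda * W
= 1.5800 * 1.4600
= 2.3068

2.3068


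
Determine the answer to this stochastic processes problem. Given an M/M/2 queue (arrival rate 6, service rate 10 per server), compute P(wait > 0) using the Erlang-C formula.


a = lambda/mu = 0.6000
rho = a/c = 0.3000
Erlang-C formula applied:
C(c,a) = 0.1385

0.1385


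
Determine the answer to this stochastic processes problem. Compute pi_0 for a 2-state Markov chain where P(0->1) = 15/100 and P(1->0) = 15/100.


Stationary distribution: pi_0 = p10/(p01+p10), pi_1 = p01/(p01+p10)
p01 = 0.1500, p10 = 0.1500
pi_0 = 0.5000

0.5000


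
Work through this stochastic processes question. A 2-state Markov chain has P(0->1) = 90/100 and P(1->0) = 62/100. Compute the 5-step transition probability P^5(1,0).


Computing P^5 by matrix multiplication.
P = [[0.1000, 0.9000], [0.6200, 0.3800]]
After raising P to the power 5:
P^5(1,0) = 0.4234

0.4234


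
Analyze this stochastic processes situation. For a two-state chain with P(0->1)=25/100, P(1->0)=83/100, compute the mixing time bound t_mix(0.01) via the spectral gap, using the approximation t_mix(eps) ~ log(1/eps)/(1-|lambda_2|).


lambda_2 = |1 - p01 - p10| = |1 - 0.2500 - 0.8300| = 0.0800
t_mix ~ log(1/eps)/(1 - |lambda_2|)
= log(100)/(1 - 0.0800) = 4.6052/0.9200
= 5.0056

5.0056


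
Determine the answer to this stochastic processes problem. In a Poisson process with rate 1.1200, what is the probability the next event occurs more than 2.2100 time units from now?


P(X > t) = exp(-lambda * t)
= exp(-1.1200 * 2.2100)
= exp(-2.4752) = 0.0841

0.0841


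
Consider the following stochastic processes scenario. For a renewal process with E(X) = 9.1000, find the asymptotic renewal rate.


Long-run renewal rate = 1/E(X)
= 1/9.1000
= 0.1099

0.1099


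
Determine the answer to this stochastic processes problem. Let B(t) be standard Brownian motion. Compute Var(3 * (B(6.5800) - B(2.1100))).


Var(alpha*(B(t)-B(s))) = alpha^2 * (t-s)
= 3^2 * (6.5800 - 2.1100)
= 9 * 4.4700
= 40.2300

40.2300


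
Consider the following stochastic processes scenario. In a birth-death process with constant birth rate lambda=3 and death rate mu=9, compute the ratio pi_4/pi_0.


For birth-death process, pi_n/pi_0 = (lambda/mu)^n
= (3/9)^4
= 0.0123

0.0123


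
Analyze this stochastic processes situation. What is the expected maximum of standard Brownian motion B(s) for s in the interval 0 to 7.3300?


E(max B(s)) = sqrt(2t/pi)
= sqrt(2*7.3300/pi)
= sqrt(4.6664)
= 2.1602

2.1602


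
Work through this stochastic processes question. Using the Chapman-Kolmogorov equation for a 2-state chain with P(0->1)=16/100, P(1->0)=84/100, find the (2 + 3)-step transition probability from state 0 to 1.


P^5 = P^2 * P^3
Computing via matrix multiplication of the transition matrix.
Entry (0,1) of P^5 = 0.1600

0.1600


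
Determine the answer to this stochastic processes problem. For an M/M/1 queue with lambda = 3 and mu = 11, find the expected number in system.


rho = 3/11 = 0.2727
L = rho/(1-rho)
= 0.2727/0.7273
= 0.3750

0.3750


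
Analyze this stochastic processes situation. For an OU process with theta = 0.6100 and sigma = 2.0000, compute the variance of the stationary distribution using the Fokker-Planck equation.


Stationary variance = sigma^2 / (2*theta)
= 2.0000^2 / (2*0.6100)
= 4.0000 / 1.2200
= 3.2787

3.2787


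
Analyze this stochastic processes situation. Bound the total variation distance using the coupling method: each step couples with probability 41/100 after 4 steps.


TV distance bound <= (1-delta)^n
= (1 - 0.4100)^4
= 0.5900^4
= 0.1212

0.1212


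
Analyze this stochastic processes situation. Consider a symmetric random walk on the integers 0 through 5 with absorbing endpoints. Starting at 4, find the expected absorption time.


For symmetric RW on 0,...,N with absorbing barriers, E(i) = i*(N-i)
E(4) = 4 * 1 = 4

4


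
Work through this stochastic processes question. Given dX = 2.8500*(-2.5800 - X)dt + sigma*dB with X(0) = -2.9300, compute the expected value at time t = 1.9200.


E[X(t)] = mu + (X(0) - mu)*exp(-theta*t)
= -2.5800 + (-2.9300 - -2.5800)*exp(-2.8500*1.9200)
= -2.5800 + -0.3500 * 0.0042
= -2.5815

-2.5815


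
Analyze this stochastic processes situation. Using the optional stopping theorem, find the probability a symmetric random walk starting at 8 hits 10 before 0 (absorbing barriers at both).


By optional stopping theorem: E(M at tau) = M(0) = 8
P(hit 10)*10 + P(hit 0)*0 = 8
P(hit 10) = (8 - 0)/(10 - 0) = 4/5 = 0.8000

0.8000


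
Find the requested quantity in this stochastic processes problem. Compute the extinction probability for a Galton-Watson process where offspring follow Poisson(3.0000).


Since mu = 3.0000 > 1, extinction prob q < 1.
Solve s = exp(mu*(s-1)) iteratively.
q = 0.0595

0.0595


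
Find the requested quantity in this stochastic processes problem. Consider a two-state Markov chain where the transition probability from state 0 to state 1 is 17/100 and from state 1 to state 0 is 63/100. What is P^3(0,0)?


Computing P^3 by matrix multiplication.
P = [[0.8300, 0.1700], [0.6300, 0.3700]]
After raising P to the power 3:
P^3(0,0) = 0.7892

0.7892


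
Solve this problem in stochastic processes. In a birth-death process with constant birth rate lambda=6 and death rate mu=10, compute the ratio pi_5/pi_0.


For birth-death process, pi_n/pi_0 = (lambda/mu)^n
= (6/10)^5
= 0.0778

0.0778
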